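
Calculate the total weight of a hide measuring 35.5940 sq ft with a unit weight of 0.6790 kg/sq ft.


Formula: Weight = area * weight_per_sqft
Substituting: Weight = 35.5940 * 0.6790
Result: 24.1683 kg


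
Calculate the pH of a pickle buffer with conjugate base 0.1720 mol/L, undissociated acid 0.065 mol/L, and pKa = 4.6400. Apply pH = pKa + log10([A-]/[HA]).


ratio = [A-] / [HA] = 0.1720 / 0.065 = 2.6462
log10(ratio) = 0.4226
pH = pKa + log10(ratio) = 4.6400 + 0.4226 = 5.0626


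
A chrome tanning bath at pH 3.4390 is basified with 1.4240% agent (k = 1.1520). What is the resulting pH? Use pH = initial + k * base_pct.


Formula: pH_final = pH_initial + k * base_pct
Substituting: pH_final = 3.4390 + 1.1520 * 1.4240
Result: 5.0794


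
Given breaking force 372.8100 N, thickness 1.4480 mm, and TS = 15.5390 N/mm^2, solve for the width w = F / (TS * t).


Formula: w = F / (TS * t)
Substituting: w = 372.8100 / (15.5390 * 1.4480)
Result: 16.5690 mm


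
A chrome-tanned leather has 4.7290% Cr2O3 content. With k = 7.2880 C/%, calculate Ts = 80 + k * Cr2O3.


Formula: Ts = 80 + k * Cr2O3
Substituting: Ts = 80 + 7.2880 * 4.7290
Result: 114.4650 C


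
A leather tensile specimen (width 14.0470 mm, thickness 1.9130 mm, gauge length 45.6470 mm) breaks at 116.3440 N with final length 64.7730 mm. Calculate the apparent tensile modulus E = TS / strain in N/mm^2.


TS = F / (w * t) = 116.3440 / (14.0470 * 1.9130) = 4.3296 N/mm^2
strain = (Lf - L0) / L0 = (64.7730 - 45.6470) / 45.6470 = 0.4190
E = TS / strain = 4.3296 / 0.4190 = 10.3332 N/mm^2


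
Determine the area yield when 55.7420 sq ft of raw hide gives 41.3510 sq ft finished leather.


Formula: Yield = finished / raw * 100
Substituting: Yield = 41.3510 / 55.7420 * 100
Result: 74.1828 %


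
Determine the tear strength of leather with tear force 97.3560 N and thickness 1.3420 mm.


Formula: Tear strength = force / thickness
Substituting: Tear strength = 97.3560 / 1.3420
Result: 72.5455 N/mm


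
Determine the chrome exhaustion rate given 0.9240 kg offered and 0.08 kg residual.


Formula: Uptake = (offered - residual) / offered * 100
Substituting: Uptake = (0.9240 - 0.08) / 0.9240 * 100
Result: 91.3420 %


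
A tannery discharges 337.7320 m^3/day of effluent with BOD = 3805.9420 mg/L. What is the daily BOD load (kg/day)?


Formula: BOD_load = volume * conc / 1000
Substituting: BOD_load = 337.7320 * 3805.9420 / 1000
Result: 1285.3884 kg/day


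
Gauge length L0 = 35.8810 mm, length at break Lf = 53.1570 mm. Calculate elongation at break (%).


Formula: Elongation = (Lf - L0) / L0 * 100
Substituting: Elongation = (53.1570 - 35.8810) / 35.8810 * 100
Result: 48.1480 %


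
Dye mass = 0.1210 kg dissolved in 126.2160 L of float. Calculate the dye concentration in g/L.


Formula: Conc = dye_mass(kg) / volume(L) * 1000
Substituting: Conc = 0.1210 / 126.2160 * 1000
Result: 0.9587 g/L


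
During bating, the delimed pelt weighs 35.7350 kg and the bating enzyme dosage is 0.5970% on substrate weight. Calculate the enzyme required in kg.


Formula: Enzyme = substrate * pct / 100
Substituting: Enzyme = 35.7350 * 0.5970 / 100
Result: 0.2133 kg


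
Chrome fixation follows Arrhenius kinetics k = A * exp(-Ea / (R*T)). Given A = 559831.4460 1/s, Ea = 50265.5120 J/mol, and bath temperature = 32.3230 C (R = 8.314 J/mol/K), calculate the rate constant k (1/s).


T_K = T_C + 273.15 = 32.3230 + 273.15 = 305.4730 K
exponent = -Ea / (R * T_K) = -50265.5120 / (8.314 * 305.4730) = -19.7919
k = A * exp(exponent) = 559831.4460 * exp(-19.7919) = 0.00142085 1/s


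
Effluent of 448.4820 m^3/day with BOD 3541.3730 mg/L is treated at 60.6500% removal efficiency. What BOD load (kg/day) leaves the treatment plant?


Load_in = volume * conc / 1000 = 448.4820 * 3541.3730 / 1000 = 1588.2420 kg/day
Removed = Load_in * eff / 100 = 1588.2420 * 60.6500 / 100 = 963.2688 kg/day
Load_out = Load_in - Removed = 1588.2420 - 963.2688 = 624.9732 kg/day


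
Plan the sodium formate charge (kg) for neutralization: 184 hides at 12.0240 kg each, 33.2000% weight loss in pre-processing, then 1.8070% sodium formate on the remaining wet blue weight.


Total_raw = N * avg_wt = 184 * 12.0240 = 2212.4160 kg
Substrate = Total_raw * (1 - loss/100) = 2212.4160 * (1 - 33.2000/100) = 1477.8939 kg
Neutralizer = Substrate * pct / 100 = 1477.8939 * 1.8070 / 100 = 26.7055 kg


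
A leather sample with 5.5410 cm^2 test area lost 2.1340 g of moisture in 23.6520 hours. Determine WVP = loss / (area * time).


Formula: WVP = loss / (area * time)
Substituting: WVP = 2.1340 / (5.5410 * 23.6520)
Result: 0.0162831 g/(cm^2*hr)


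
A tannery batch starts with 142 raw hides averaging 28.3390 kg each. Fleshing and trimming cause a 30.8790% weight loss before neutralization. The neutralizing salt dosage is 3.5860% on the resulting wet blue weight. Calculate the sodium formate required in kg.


Total_raw = N * avg_wt = 142 * 28.3390 = 4024.1380 kg
Substrate = Total_raw * (1 - loss/100) = 4024.1380 * (1 - 30.8790/100) = 2781.5244 kg
Neutralizer = Substrate * pct / 100 = 2781.5244 * 3.5860 / 100 = 99.7455 kg


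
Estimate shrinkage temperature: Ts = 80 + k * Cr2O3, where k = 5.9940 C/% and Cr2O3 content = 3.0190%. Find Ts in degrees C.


Formula: Ts = 80 + k * Cr2O3
Substituting: Ts = 80 + 5.9940 * 3.0190
Result: 98.0959 C


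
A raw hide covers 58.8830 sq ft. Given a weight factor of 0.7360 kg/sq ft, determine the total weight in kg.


Formula: Weight = area * weight_per_sqft
Substituting: Weight = 58.8830 * 0.7360
Result: 43.3379 kg


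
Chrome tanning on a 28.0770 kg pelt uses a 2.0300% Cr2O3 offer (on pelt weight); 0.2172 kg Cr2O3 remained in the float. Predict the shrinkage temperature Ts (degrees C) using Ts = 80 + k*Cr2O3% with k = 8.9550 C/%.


Offered = pelt * offer_pct / 100 = 28.0770 * 2.0300 / 100 = 0.5700 kg
Uptake = offered - residual = 0.5700 - 0.2172 = 0.3528 kg
Cr2O3% on pelt = uptake / pelt * 100 = 0.3528 / 28.0770 * 100 = 1.2564 %
Ts = 80 + k * Cr2O3% = 80 + 8.9550 * 1.2564 = 91.2512 C


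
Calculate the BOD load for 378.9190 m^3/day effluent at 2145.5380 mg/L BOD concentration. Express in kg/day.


Formula: BOD_load = volume * conc / 1000
Substituting: BOD_load = 378.9190 * 2145.5380 / 1000
Result: 812.9851 kg/day


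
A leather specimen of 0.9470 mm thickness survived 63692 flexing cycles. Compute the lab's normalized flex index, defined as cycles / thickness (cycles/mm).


Formula: Index = cycles / thickness
Substituting: Index = 63692 / 0.9470
Result: 67256.5998 cycles/mm


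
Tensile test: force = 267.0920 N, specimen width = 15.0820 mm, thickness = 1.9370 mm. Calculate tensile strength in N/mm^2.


Formula: TS = force / (width * thickness)
Substituting: TS = 267.0920 / (15.0820 * 1.9370)
Result: 9.1427 N/mm^2


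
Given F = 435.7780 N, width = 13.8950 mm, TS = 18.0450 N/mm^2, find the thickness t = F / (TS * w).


Formula: t = F / (TS * w)
Substituting: t = 435.7780 / (18.0450 * 13.8950)
Result: 1.7380 mm


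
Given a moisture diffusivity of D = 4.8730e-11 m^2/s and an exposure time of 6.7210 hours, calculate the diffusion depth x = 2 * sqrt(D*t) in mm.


t = 6.7210 hr * 3600 = 24195.6000 s
D * t = 4.8730e-11 * 24195.6000 = 1.1791e-06
x = 2 * sqrt(D*t) = 2 * sqrt(1.1791e-06) = 0.00217168 m = 2.1717 mm


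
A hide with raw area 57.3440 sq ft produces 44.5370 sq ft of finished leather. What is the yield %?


Formula: Yield = finished / raw * 100
Substituting: Yield = 44.5370 / 57.3440 * 100
Result: 77.6664 %


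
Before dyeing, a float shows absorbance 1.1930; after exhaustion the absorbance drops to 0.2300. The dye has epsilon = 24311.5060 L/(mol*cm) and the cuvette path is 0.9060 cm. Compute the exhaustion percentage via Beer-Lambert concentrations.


c_initial = A_i / (epsilon * l) = 1.1930 / (24311.5060 * 0.9060) = 5.4163e-05 mol/L
c_final = A_f / (epsilon * l) = 0.2300 / (24311.5060 * 0.9060) = 1.0442e-05 mol/L
Exhaustion = (c_initial - c_final) / c_initial * 100 = (5.4163e-05 - 1.0442e-05) / 5.4163e-05 * 100 = 80.7209 %


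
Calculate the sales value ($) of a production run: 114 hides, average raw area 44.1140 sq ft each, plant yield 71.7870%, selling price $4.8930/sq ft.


Raw_total = N * avg_area = 114 * 44.1140 = 5028.9960 sq ft
Finished = Raw_total * yield / 100 = 5028.9960 * 71.7870 / 100 = 3610.1654 sq ft
Value = Finished * price = 3610.1654 * 4.8930 = 17664.5391 $


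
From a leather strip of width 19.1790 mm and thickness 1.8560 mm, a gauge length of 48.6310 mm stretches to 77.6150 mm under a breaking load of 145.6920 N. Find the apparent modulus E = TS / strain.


TS = F / (w * t) = 145.6920 / (19.1790 * 1.8560) = 4.0929 N/mm^2
strain = (Lf - L0) / L0 = (77.6150 - 48.6310) / 48.6310 = 0.5960
E = TS / strain = 4.0929 / 0.5960 = 6.8673 N/mm^2


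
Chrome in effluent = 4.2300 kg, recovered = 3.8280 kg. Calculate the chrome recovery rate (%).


Formula: Recovery = recovered / input * 100
Substituting: Recovery = 3.8280 / 4.2300 * 100
Result: 90.4965 %


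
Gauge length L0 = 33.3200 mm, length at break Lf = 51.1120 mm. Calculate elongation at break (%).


Formula: Elongation = (Lf - L0) / L0 * 100
Substituting: Elongation = (51.1120 - 33.3200) / 33.3200 * 100
Result: 53.3974 %


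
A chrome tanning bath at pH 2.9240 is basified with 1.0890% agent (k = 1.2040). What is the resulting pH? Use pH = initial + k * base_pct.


Formula: pH_final = pH_initial + k * base_pct
Substituting: pH_final = 2.9240 + 1.2040 * 1.0890
Result: 4.2352


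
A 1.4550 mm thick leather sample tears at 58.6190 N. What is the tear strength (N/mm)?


Formula: Tear strength = force / thickness
Substituting: Tear strength = 58.6190 / 1.4550
Result: 40.2880 N/mm


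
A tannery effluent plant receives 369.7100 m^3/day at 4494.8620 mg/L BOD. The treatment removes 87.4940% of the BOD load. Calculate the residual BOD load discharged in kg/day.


Load_in = volume * conc / 1000 = 369.7100 * 4494.8620 / 1000 = 1661.7954 kg/day
Removed = Load_in * eff / 100 = 1661.7954 * 87.4940 / 100 = 1453.9713 kg/day
Load_out = Load_in - Removed = 1661.7954 - 1453.9713 = 207.8241 kg/day


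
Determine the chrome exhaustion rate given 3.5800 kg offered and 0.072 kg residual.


Formula: Uptake = (offered - residual) / offered * 100
Substituting: Uptake = (3.5800 - 0.072) / 3.5800 * 100
Result: 97.9888 %


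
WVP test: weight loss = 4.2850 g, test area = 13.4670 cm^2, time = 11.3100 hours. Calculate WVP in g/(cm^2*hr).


Formula: WVP = loss / (area * time)
Substituting: WVP = 4.2850 / (13.4670 * 11.3100)
Result: 0.0281331 g/(cm^2*hr)


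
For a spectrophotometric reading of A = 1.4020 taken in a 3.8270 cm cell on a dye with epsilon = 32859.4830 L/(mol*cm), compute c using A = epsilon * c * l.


Formula: c = A / (epsilon * l)
Substituting: c = 1.4020 / (32859.4830 * 3.8270)
Result: 1.1149e-05 mol/L


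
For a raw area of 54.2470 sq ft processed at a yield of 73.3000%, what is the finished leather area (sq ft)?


Formula: finished = raw * yield / 100
Substituting: finished = 54.2470 * 73.3000 / 100
Result: 39.7631 sq ft


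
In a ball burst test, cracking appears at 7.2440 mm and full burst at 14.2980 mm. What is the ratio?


Formula: Ratio = crack / burst
Substituting: Ratio = 7.2440 / 14.2980
Result: 0.5066


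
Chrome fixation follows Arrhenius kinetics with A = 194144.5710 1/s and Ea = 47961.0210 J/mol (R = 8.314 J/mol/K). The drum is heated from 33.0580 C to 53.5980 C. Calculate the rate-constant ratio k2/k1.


T1 = 33.0580 + 273.15 = 306.2080 K; T2 = 53.5980 + 273.15 = 326.7480 K
k1 = A * exp(-Ea/(R*T1)) = 194144.5710 * exp(-47961.0210/(8.314*306.2080)) = 0.00127754 1/s
k2 = A * exp(-Ea/(R*T2)) = 194144.5710 * exp(-47961.0210/(8.314*326.7480)) = 0.00417538 1/s
k2/k1 = 0.00417538 / 0.00127754 = 3.2683


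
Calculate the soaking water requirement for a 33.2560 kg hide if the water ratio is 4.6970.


Formula: Water = hide_weight * ratio
Substituting: Water = 33.2560 * 4.6970
Result: 156.2034 kg


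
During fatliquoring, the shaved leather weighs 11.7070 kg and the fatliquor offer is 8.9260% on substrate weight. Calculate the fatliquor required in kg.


Formula: Fat = substrate * pct / 100
Substituting: Fat = 11.7070 * 8.9260 / 100
Result: 1.0450 kg


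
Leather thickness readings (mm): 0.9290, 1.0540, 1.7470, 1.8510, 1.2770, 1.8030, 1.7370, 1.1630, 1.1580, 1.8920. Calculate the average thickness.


Formula: Average = sum / n
Substituting: Average = 14.6110 / 10
Result: 1.4611 mm


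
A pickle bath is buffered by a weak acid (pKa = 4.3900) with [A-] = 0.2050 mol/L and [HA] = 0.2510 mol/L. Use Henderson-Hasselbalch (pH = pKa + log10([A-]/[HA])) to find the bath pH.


ratio = [A-] / [HA] = 0.2050 / 0.2510 = 0.8167
log10(ratio) = -0.0879199
pH = pKa + log10(ratio) = 4.3900 - 0.0879199 = 4.3021


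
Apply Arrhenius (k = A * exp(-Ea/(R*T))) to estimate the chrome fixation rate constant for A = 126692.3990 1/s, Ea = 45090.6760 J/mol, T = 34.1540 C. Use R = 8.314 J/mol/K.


T_K = T_C + 273.15 = 34.1540 + 273.15 = 307.3040 K
exponent = -Ea / (R * T_K) = -45090.6760 / (8.314 * 307.3040) = -17.6485
k = A * exp(exponent) = 126692.3990 * exp(-17.6485) = 0.00274215 1/s


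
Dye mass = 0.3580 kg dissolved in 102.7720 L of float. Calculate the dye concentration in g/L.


Formula: Conc = dye_mass(kg) / volume(L) * 1000
Substituting: Conc = 0.3580 / 102.7720 * 1000
Result: 3.4834 g/L


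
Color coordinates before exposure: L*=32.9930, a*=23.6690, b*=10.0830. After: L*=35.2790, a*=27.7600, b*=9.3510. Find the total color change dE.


dL = 2.2860, da = 4.0910, db = -0.7320
dE = sqrt(2.2860^2 + 4.0910^2 + (-0.7320)^2) = 4.7432


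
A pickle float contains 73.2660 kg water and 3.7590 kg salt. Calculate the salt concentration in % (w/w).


Formula: Conc = salt / (water + salt) * 100
Substituting: Conc = 3.7590 / (73.2660 + 3.7590) * 100
Result: 4.8802 %


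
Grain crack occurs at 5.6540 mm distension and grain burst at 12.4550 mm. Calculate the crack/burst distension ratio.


Formula: Ratio = crack / burst
Substituting: Ratio = 5.6540 / 12.4550
Result: 0.4540


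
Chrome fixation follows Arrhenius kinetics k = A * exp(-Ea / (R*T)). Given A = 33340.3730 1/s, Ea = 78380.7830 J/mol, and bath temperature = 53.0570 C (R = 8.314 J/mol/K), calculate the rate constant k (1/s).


T_K = T_C + 273.15 = 53.0570 + 273.15 = 326.2070 K
exponent = -Ea / (R * T_K) = -78380.7830 / (8.314 * 326.2070) = -28.9006
k = A * exp(exponent) = 33340.3730 * exp(-28.9006) = 9.3673e-09 1/s


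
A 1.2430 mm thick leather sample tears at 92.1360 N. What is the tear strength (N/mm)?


Formula: Tear strength = force / thickness
Substituting: Tear strength = 92.1360 / 1.2430
Result: 74.1239 N/mm


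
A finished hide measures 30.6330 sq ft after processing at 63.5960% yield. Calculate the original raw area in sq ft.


Formula: raw = finished * 100 / yield
Substituting: raw = 30.6330 * 100 / 63.5960
Result: 48.1681 sq ft


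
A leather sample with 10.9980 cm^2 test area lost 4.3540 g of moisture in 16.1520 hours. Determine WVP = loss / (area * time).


Formula: WVP = loss / (area * time)
Substituting: WVP = 4.3540 / (10.9980 * 16.1520)
Result: 0.0245103 g/(cm^2*hr)


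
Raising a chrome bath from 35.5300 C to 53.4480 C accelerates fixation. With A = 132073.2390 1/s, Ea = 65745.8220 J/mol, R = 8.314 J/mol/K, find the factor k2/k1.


T1 = 35.5300 + 273.15 = 308.6800 K; T2 = 53.4480 + 273.15 = 326.5980 K
k1 = A * exp(-Ea/(R*T1)) = 132073.2390 * exp(-65745.8220/(8.314*308.6800)) = 9.8843e-07 1/s
k2 = A * exp(-Ea/(R*T2)) = 132073.2390 * exp(-65745.8220/(8.314*326.5980)) = 4.0303e-06 1/s
k2/k1 = 4.0303e-06 / 9.8843e-07 = 4.0775


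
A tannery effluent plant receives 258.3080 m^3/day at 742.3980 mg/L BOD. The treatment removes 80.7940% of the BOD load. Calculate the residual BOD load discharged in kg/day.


Load_in = volume * conc / 1000 = 258.3080 * 742.3980 / 1000 = 191.7673 kg/day
Removed = Load_in * eff / 100 = 191.7673 * 80.7940 / 100 = 154.9365 kg/day
Load_out = Load_in - Removed = 191.7673 - 154.9365 = 36.8308 kg/day


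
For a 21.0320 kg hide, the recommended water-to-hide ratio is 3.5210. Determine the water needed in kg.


Formula: Water = hide_weight * ratio
Substituting: Water = 21.0320 * 3.5210
Result: 74.0537 kg


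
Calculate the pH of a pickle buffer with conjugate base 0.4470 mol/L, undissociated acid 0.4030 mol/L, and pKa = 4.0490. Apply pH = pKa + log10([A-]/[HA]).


ratio = [A-] / [HA] = 0.4470 / 0.4030 = 1.1092
log10(ratio) = 0.0450025
pH = pKa + log10(ratio) = 4.0490 + 0.0450025 = 4.0940


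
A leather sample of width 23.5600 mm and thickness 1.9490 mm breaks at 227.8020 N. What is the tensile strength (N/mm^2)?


Formula: TS = force / (width * thickness)
Substituting: TS = 227.8020 / (23.5600 * 1.9490)
Result: 4.9610 N/mm^2


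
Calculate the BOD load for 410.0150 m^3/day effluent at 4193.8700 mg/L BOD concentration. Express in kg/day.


Formula: BOD_load = volume * conc / 1000
Substituting: BOD_load = 410.0150 * 4193.8700 / 1000
Result: 1719.5496 kg/day


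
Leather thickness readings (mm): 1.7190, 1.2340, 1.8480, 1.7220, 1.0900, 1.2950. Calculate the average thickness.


Formula: Average = sum / n
Substituting: Average = 8.9080 / 6
Result: 1.4847 mm


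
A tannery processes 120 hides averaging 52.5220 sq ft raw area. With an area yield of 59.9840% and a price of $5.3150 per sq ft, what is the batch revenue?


Raw_total = N * avg_area = 120 * 52.5220 = 6302.6400 sq ft
Finished = Raw_total * yield / 100 = 6302.6400 * 59.9840 / 100 = 3780.5756 sq ft
Value = Finished * price = 3780.5756 * 5.3150 = 20093.7592 $


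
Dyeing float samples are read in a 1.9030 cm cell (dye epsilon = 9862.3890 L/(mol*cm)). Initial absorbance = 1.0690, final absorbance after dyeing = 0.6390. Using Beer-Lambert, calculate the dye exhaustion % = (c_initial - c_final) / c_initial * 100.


c_initial = A_i / (epsilon * l) = 1.0690 / (9862.3890 * 1.9030) = 5.6958e-05 mol/L
c_final = A_f / (epsilon * l) = 0.6390 / (9862.3890 * 1.9030) = 3.4047e-05 mol/L
Exhaustion = (c_initial - c_final) / c_initial * 100 = (5.6958e-05 - 3.4047e-05) / 5.6958e-05 * 100 = 40.2245 %


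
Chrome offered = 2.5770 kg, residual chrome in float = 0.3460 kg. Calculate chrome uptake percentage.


Formula: Uptake = (offered - residual) / offered * 100
Substituting: Uptake = (2.5770 - 0.3460) / 2.5770 * 100
Result: 86.5735 %


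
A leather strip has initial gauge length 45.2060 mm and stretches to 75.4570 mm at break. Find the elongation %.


Formula: Elongation = (Lf - L0) / L0 * 100
Substituting: Elongation = (75.4570 - 45.2060) / 45.2060 * 100
Result: 66.9181 %


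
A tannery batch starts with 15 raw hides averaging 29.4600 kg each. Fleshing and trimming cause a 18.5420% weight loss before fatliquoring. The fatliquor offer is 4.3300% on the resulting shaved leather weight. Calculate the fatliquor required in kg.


Total_raw = N * avg_wt = 15 * 29.4600 = 441.9000 kg
Substrate = Total_raw * (1 - loss/100) = 441.9000 * (1 - 18.5420/100) = 359.9629 kg
Fat = Substrate * pct / 100 = 359.9629 * 4.3300 / 100 = 15.5864 kg


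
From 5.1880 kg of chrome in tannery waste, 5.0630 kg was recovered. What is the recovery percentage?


Formula: Recovery = recovered / input * 100
Substituting: Recovery = 5.0630 / 5.1880 * 100
Result: 97.5906 %


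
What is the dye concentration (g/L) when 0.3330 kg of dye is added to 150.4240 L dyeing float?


Formula: Conc = dye_mass(kg) / volume(L) * 1000
Substituting: Conc = 0.3330 / 150.4240 * 1000
Result: 2.2137 g/L


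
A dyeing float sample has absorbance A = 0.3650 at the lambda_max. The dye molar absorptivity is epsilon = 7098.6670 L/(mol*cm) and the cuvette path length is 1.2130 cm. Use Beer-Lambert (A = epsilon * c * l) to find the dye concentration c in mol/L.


Formula: c = A / (epsilon * l)
Substituting: c = 0.3650 / (7098.6670 * 1.2130)
Result: 4.2389e-05 mol/L


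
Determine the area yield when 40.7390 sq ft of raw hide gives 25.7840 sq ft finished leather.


Formula: Yield = finished / raw * 100
Substituting: Yield = 25.7840 / 40.7390 * 100
Result: 63.2907 %


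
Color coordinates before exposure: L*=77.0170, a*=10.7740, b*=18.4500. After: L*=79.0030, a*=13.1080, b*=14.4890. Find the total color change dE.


dL = 1.9860, da = 2.3340, db = -3.9610
dE = sqrt(1.9860^2 + 2.3340^2 + (-3.9610)^2) = 5.0081


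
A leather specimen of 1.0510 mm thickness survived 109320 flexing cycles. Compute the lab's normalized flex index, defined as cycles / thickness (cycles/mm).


Formula: Index = cycles / thickness
Substituting: Index = 109320 / 1.0510
Result: 104015.2236 cycles/mm


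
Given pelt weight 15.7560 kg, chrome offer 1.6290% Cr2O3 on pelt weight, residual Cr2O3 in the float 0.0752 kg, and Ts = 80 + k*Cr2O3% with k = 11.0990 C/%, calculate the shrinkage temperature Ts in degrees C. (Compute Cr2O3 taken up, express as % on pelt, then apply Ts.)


Offered = pelt * offer_pct / 100 = 15.7560 * 1.6290 / 100 = 0.2567 kg
Uptake = offered - residual = 0.2567 - 0.0752 = 0.1815 kg
Cr2O3% on pelt = uptake / pelt * 100 = 0.1815 / 15.7560 * 100 = 1.1517 %
Ts = 80 + k * Cr2O3% = 80 + 11.0990 * 1.1517 = 92.7830 C


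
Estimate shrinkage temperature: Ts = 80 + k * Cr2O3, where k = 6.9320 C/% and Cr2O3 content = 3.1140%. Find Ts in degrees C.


Formula: Ts = 80 + k * Cr2O3
Substituting: Ts = 80 + 6.9320 * 3.1140
Result: 101.5862 C


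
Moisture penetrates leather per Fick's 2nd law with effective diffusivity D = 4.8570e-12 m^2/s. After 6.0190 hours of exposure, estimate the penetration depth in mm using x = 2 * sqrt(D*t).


t = 6.0190 hr * 3600 = 21668.4000 s
D * t = 4.8570e-12 * 21668.4000 = 1.0524e-07
x = 2 * sqrt(D*t) = 2 * sqrt(1.0524e-07) = 6.4882e-04 m = 0.6488 mm


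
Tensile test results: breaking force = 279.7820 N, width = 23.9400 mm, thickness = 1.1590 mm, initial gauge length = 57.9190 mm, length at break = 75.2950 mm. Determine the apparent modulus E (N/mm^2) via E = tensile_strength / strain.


TS = F / (w * t) = 279.7820 / (23.9400 * 1.1590) = 10.0835 N/mm^2
strain = (Lf - L0) / L0 = (75.2950 - 57.9190) / 57.9190 = 0.3000
E = TS / strain = 10.0835 / 0.3000 = 33.6112 N/mm^2


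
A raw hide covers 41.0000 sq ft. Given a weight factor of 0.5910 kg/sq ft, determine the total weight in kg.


Formula: Weight = area * weight_per_sqft
Substituting: Weight = 41.0000 * 0.5910
Result: 24.2310 kg


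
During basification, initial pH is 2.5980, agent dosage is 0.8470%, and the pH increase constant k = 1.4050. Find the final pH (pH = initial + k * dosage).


Formula: pH_final = pH_initial + k * base_pct
Substituting: pH_final = 2.5980 + 1.4050 * 0.8470
Result: 3.7880


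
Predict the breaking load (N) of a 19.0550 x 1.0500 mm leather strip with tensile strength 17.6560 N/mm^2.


Formula: F = TS * w * t
Substituting: F = 17.6560 * 19.0550 * 1.0500
Result: 353.2568 N


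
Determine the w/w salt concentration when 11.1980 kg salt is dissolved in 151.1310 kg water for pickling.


Formula: Conc = salt / (water + salt) * 100
Substituting: Conc = 11.1980 / (151.1310 + 11.1980) * 100
Result: 6.8983 %


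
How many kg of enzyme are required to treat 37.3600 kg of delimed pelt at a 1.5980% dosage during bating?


Formula: Enzyme = substrate * pct / 100
Substituting: Enzyme = 37.3600 * 1.5980 / 100
Result: 0.5970 kg


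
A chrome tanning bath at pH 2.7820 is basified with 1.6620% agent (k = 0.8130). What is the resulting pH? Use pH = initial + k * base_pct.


Formula: pH_final = pH_initial + k * base_pct
Substituting: pH_final = 2.7820 + 0.8130 * 1.6620
Result: 4.1332


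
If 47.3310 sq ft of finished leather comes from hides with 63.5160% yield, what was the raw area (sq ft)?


Formula: raw = finished * 100 / yield
Substituting: raw = 47.3310 * 100 / 63.5160
Result: 74.5182 sq ft


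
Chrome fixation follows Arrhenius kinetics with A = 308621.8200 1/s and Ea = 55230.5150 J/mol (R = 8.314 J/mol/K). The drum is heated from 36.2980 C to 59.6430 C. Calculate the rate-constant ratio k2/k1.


T1 = 36.2980 + 273.15 = 309.4480 K; T2 = 59.6430 + 273.15 = 332.7930 K
k1 = A * exp(-Ea/(R*T1)) = 308621.8200 * exp(-55230.5150/(8.314*309.4480)) = 1.4663e-04 1/s
k2 = A * exp(-Ea/(R*T2)) = 308621.8200 * exp(-55230.5150/(8.314*332.7930)) = 6.6103e-04 1/s
k2/k1 = 6.6103e-04 / 1.4663e-04 = 4.5083


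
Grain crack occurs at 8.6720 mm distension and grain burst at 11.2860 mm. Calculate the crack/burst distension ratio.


Formula: Ratio = crack / burst
Substituting: Ratio = 8.6720 / 11.2860
Result: 0.7684


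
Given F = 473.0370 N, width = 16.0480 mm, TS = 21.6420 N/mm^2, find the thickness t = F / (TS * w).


Formula: t = F / (TS * w)
Substituting: t = 473.0370 / (21.6420 * 16.0480)
Result: 1.3620 mm


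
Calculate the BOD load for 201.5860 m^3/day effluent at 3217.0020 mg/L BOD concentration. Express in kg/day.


Formula: BOD_load = volume * conc / 1000
Substituting: BOD_load = 201.5860 * 3217.0020 / 1000
Result: 648.5026 kg/day


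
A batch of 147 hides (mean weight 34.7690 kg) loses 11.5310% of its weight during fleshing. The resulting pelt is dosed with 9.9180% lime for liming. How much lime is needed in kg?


Total_raw = N * avg_wt = 147 * 34.7690 = 5111.0430 kg
Substrate = Total_raw * (1 - loss/100) = 5111.0430 * (1 - 11.5310/100) = 4521.6886 kg
Lime = Substrate * pct / 100 = 4521.6886 * 9.9180 / 100 = 448.4611 kg


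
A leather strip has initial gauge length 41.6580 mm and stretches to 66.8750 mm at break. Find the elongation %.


Formula: Elongation = (Lf - L0) / L0 * 100
Substituting: Elongation = (66.8750 - 41.6580) / 41.6580 * 100
Result: 60.5334 %


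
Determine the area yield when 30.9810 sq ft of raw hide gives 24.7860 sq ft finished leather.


Formula: Yield = finished / raw * 100
Substituting: Yield = 24.7860 / 30.9810 * 100
Result: 80.0039 %


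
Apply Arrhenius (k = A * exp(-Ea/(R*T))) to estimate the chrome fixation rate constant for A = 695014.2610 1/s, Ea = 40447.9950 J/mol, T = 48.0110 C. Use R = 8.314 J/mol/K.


T_K = T_C + 273.15 = 48.0110 + 273.15 = 321.1610 K
exponent = -Ea / (R * T_K) = -40447.9950 / (8.314 * 321.1610) = -15.1483
k = A * exp(exponent) = 695014.2610 * exp(-15.1483) = 0.1833 1/s


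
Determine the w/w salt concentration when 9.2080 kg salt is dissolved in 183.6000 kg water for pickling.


Formula: Conc = salt / (water + salt) * 100
Substituting: Conc = 9.2080 / (183.6000 + 9.2080) * 100
Result: 4.7757 %


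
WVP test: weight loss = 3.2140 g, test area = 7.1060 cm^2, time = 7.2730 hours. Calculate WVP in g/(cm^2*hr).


Formula: WVP = loss / (area * time)
Substituting: WVP = 3.2140 / (7.1060 * 7.2730)
Result: 0.0621881 g/(cm^2*hr)


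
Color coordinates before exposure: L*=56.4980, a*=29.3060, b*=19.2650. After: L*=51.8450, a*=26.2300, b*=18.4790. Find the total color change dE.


dL = -4.6530, da = -3.0760, db = -0.7860
dE = sqrt((-4.6530)^2 + (-3.0760)^2 + (-0.7860)^2) = 5.6329


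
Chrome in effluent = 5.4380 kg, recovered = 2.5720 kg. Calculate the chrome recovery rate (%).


Formula: Recovery = recovered / input * 100
Substituting: Recovery = 2.5720 / 5.4380 * 100
Result: 47.2968 %


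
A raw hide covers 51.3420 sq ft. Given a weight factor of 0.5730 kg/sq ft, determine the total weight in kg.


Formula: Weight = area * weight_per_sqft
Substituting: Weight = 51.3420 * 0.5730
Result: 29.4190 kg


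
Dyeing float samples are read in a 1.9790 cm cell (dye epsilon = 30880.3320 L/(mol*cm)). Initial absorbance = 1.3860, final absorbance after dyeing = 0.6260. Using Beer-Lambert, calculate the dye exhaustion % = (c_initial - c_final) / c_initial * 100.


c_initial = A_i / (epsilon * l) = 1.3860 / (30880.3320 * 1.9790) = 2.2680e-05 mol/L
c_final = A_f / (epsilon * l) = 0.6260 / (30880.3320 * 1.9790) = 1.0243e-05 mol/L
Exhaustion = (c_initial - c_final) / c_initial * 100 = (2.2680e-05 - 1.0243e-05) / 2.2680e-05 * 100 = 54.8341 %


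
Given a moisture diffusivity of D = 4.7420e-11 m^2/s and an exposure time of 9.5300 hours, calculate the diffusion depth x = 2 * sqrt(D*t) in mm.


t = 9.5300 hr * 3600 = 34308.0000 s
D * t = 4.7420e-11 * 34308.0000 = 1.6269e-06
x = 2 * sqrt(D*t) = 2 * sqrt(1.6269e-06) = 0.00255099 m = 2.5510 mm


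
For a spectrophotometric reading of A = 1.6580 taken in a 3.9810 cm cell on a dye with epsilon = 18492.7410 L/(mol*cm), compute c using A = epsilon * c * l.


Formula: c = A / (epsilon * l)
Substituting: c = 1.6580 / (18492.7410 * 3.9810)
Result: 2.2521e-05 mol/L


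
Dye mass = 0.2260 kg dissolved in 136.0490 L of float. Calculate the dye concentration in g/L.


Formula: Conc = dye_mass(kg) / volume(L) * 1000
Substituting: Conc = 0.2260 / 136.0490 * 1000
Result: 1.6612 g/L


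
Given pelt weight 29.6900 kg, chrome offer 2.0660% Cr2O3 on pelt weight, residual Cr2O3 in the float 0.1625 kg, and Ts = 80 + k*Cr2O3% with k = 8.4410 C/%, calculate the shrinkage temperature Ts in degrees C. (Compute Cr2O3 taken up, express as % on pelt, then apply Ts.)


Offered = pelt * offer_pct / 100 = 29.6900 * 2.0660 / 100 = 0.6134 kg
Uptake = offered - residual = 0.6134 - 0.1625 = 0.4509 kg
Cr2O3% on pelt = uptake / pelt * 100 = 0.4509 / 29.6900 * 100 = 1.5187 %
Ts = 80 + k * Cr2O3% = 80 + 8.4410 * 1.5187 = 92.8192 C


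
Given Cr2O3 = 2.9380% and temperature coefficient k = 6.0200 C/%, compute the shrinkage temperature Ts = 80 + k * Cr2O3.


Formula: Ts = 80 + k * Cr2O3
Substituting: Ts = 80 + 6.0200 * 2.9380
Result: 97.6868 C


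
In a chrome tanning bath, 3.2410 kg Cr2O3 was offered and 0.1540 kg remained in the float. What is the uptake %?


Formula: Uptake = (offered - residual) / offered * 100
Substituting: Uptake = (3.2410 - 0.1540) / 3.2410 * 100
Result: 95.2484 %


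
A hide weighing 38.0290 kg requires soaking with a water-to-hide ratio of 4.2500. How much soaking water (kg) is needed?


Formula: Water = hide_weight * ratio
Substituting: Water = 38.0290 * 4.2500
Result: 161.6233 kg


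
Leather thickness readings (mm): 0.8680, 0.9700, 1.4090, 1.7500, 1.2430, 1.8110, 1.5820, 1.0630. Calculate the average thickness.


Formula: Average = sum / n
Substituting: Average = 10.6960 / 8
Result: 1.3370 mm


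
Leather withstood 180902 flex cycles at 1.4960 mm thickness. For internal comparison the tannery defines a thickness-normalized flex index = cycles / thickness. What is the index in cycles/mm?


Formula: Index = cycles / thickness
Substituting: Index = 180902 / 1.4960
Result: 120923.7968 cycles/mm


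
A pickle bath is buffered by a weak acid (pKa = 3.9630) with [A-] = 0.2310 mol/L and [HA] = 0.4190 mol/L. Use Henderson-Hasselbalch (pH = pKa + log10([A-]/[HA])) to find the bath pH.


ratio = [A-] / [HA] = 0.2310 / 0.4190 = 0.5513
log10(ratio) = -0.2586
pH = pKa + log10(ratio) = 3.9630 - 0.2586 = 3.7044


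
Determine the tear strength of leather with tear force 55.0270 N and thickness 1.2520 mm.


Formula: Tear strength = force / thickness
Substituting: Tear strength = 55.0270 / 1.2520
Result: 43.9513 N/mm


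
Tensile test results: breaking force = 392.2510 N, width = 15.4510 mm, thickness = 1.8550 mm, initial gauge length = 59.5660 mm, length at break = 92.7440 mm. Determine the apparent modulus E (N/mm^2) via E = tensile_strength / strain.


TS = F / (w * t) = 392.2510 / (15.4510 * 1.8550) = 13.6856 N/mm^2
strain = (Lf - L0) / L0 = (92.7440 - 59.5660) / 59.5660 = 0.5570
E = TS / strain = 13.6856 / 0.5570 = 24.5704 N/mm^2


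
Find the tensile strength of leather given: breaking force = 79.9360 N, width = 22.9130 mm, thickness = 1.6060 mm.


Formula: TS = force / (width * thickness)
Substituting: TS = 79.9360 / (22.9130 * 1.6060)
Result: 2.1723 N/mm^2


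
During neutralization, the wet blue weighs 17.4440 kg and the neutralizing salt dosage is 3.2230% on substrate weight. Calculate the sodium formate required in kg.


Formula: Neutralizer = substrate * pct / 100
Substituting: Neutralizer = 17.4440 * 3.2230 / 100
Result: 0.5622 kg


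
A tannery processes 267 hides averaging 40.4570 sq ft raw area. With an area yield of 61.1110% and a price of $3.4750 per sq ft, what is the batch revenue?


Raw_total = N * avg_area = 267 * 40.4570 = 10802.0190 sq ft
Finished = Raw_total * yield / 100 = 10802.0190 * 61.1110 / 100 = 6601.2218 sq ft
Value = Finished * price = 6601.2218 * 3.4750 = 22939.2459 $


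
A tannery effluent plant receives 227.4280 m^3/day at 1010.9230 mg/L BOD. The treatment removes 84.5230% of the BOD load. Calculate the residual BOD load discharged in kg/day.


Load_in = volume * conc / 1000 = 227.4280 * 1010.9230 / 1000 = 229.9122 kg/day
Removed = Load_in * eff / 100 = 229.9122 * 84.5230 / 100 = 194.3287 kg/day
Load_out = Load_in - Removed = 229.9122 - 194.3287 = 35.5835 kg/day


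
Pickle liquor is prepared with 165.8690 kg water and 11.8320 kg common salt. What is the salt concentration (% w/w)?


Formula: Conc = salt / (water + salt) * 100
Substituting: Conc = 11.8320 / (165.8690 + 11.8320) * 100
Result: 6.6584 %


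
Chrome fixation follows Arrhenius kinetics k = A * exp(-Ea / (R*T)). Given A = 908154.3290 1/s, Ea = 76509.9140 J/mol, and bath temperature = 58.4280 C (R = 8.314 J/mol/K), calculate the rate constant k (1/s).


T_K = T_C + 273.15 = 58.4280 + 273.15 = 331.5780 K
exponent = -Ea / (R * T_K) = -76509.9140 / (8.314 * 331.5780) = -27.7538
k = A * exp(exponent) = 908154.3290 * exp(-27.7538) = 8.0325e-07 1/s


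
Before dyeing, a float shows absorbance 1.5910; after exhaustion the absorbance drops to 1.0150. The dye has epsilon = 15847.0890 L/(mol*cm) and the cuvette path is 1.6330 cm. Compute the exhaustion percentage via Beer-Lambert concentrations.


c_initial = A_i / (epsilon * l) = 1.5910 / (15847.0890 * 1.6330) = 6.1480e-05 mol/L
c_final = A_f / (epsilon * l) = 1.0150 / (15847.0890 * 1.6330) = 3.9222e-05 mol/L
Exhaustion = (c_initial - c_final) / c_initial * 100 = (6.1480e-05 - 3.9222e-05) / 6.1480e-05 * 100 = 36.2036 %


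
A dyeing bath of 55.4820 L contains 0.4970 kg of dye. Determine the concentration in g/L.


Formula: Conc = dye_mass(kg) / volume(L) * 1000
Substituting: Conc = 0.4970 / 55.4820 * 1000
Result: 8.9579 g/L


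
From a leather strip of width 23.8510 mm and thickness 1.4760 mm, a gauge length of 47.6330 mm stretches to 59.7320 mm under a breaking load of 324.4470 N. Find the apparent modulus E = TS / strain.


TS = F / (w * t) = 324.4470 / (23.8510 * 1.4760) = 9.2162 N/mm^2
strain = (Lf - L0) / L0 = (59.7320 - 47.6330) / 47.6330 = 0.2540
E = TS / strain = 9.2162 / 0.2540 = 36.2835 N/mm^2


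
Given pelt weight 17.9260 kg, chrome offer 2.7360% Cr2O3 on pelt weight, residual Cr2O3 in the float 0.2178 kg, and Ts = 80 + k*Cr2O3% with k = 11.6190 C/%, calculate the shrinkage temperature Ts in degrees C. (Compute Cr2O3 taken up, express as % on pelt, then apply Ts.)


Offered = pelt * offer_pct / 100 = 17.9260 * 2.7360 / 100 = 0.4905 kg
Uptake = offered - residual = 0.4905 - 0.2178 = 0.2727 kg
Cr2O3% on pelt = uptake / pelt * 100 = 0.2727 / 17.9260 * 100 = 1.5210 %
Ts = 80 + k * Cr2O3% = 80 + 11.6190 * 1.5210 = 97.6726 C


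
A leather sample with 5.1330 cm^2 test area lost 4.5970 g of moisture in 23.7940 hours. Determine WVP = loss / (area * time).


Formula: WVP = loss / (area * time)
Substituting: WVP = 4.5970 / (5.1330 * 23.7940)
Result: 0.0376388 g/(cm^2*hr)


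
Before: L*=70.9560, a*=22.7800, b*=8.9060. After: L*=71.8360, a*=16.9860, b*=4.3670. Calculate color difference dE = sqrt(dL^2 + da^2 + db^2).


dL = 0.8800, da = -5.7940, db = -4.5390
dE = sqrt(0.8800^2 + (-5.7940)^2 + (-4.5390)^2) = 7.4126


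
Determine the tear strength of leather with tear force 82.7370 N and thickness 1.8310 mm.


Formula: Tear strength = force / thickness
Substituting: Tear strength = 82.7370 / 1.8310
Result: 45.1868 N/mm


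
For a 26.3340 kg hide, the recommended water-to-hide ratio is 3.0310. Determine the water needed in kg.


Formula: Water = hide_weight * ratio
Substituting: Water = 26.3340 * 3.0310
Result: 79.8184 kg


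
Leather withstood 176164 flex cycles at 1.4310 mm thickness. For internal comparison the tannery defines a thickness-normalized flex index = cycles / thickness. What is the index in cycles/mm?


Formula: Index = cycles / thickness
Substituting: Index = 176164 / 1.4310
Result: 123105.5206 cycles/mm


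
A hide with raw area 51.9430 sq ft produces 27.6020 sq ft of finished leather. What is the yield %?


Formula: Yield = finished / raw * 100
Substituting: Yield = 27.6020 / 51.9430 * 100
Result: 53.1390 %


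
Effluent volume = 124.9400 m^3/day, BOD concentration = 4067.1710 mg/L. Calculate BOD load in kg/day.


Formula: BOD_load = volume * conc / 1000
Substituting: BOD_load = 124.9400 * 4067.1710 / 1000
Result: 508.1523 kg/day


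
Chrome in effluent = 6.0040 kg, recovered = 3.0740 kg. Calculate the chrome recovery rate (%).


Formula: Recovery = recovered / input * 100
Substituting: Recovery = 3.0740 / 6.0040 * 100
Result: 51.1992 %


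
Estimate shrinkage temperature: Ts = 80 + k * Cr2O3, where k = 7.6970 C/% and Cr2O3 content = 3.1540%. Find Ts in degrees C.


Formula: Ts = 80 + k * Cr2O3
Substituting: Ts = 80 + 7.6970 * 3.1540
Result: 104.2763 C


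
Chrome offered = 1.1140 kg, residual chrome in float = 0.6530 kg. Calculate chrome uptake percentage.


Formula: Uptake = (offered - residual) / offered * 100
Substituting: Uptake = (1.1140 - 0.6530) / 1.1140 * 100
Result: 41.3824 %


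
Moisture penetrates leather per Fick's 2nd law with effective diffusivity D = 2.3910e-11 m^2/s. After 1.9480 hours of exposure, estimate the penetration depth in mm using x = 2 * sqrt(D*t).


t = 1.9480 hr * 3600 = 7012.8000 s
D * t = 2.3910e-11 * 7012.8000 = 1.6768e-07
x = 2 * sqrt(D*t) = 2 * sqrt(1.6768e-07) = 8.1897e-04 m = 0.8190 mm


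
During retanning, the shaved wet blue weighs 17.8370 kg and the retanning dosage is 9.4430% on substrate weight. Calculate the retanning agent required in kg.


Formula: Retan = substrate * pct / 100
Substituting: Retan = 17.8370 * 9.4430 / 100
Result: 1.6843 kg


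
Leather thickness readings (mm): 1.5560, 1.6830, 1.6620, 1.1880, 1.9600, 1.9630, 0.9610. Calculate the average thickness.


Formula: Average = sum / n
Substituting: Average = 10.9730 / 7
Result: 1.5676 mm


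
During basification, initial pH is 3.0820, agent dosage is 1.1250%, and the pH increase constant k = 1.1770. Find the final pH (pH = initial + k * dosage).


Formula: pH_final = pH_initial + k * base_pct
Substituting: pH_final = 3.0820 + 1.1770 * 1.1250
Result: 4.4061


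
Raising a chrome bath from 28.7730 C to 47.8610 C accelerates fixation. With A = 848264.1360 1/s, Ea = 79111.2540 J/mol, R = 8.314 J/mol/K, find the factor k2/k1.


T1 = 28.7730 + 273.15 = 301.9230 K; T2 = 47.8610 + 273.15 = 321.0110 K
k1 = A * exp(-Ea/(R*T1)) = 848264.1360 * exp(-79111.2540/(8.314*301.9230)) = 1.7429e-08 1/s
k2 = A * exp(-Ea/(R*T2)) = 848264.1360 * exp(-79111.2540/(8.314*321.0110)) = 1.1354e-07 1/s
k2/k1 = 1.1354e-07 / 1.7429e-08 = 6.5144


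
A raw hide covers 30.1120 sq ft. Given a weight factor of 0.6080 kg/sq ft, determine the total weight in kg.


Formula: Weight = area * weight_per_sqft
Substituting: Weight = 30.1120 * 0.6080
Result: 18.3081 kg


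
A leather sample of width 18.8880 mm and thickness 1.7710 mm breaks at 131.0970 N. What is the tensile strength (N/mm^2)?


Formula: TS = force / (width * thickness)
Substituting: TS = 131.0970 / (18.8880 * 1.7710)
Result: 3.9191 N/mm^2


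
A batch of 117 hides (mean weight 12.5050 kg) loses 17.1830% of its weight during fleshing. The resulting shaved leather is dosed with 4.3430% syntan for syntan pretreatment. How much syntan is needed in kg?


Total_raw = N * avg_wt = 117 * 12.5050 = 1463.0850 kg
Substrate = Total_raw * (1 - loss/100) = 1463.0850 * (1 - 17.1830/100) = 1211.6831 kg
Syntan = Substrate * pct / 100 = 1211.6831 * 4.3430 / 100 = 52.6234 kg
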